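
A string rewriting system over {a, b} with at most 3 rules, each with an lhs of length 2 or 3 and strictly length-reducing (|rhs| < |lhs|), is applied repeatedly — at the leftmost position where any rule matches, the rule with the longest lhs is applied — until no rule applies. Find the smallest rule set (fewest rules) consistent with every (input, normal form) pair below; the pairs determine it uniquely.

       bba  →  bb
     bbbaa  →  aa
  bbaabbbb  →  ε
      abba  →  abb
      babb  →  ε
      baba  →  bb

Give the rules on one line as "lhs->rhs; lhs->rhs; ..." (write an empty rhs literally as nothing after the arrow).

ba->b; bbb->

  | bba => bb
  | bbbaa => aa
  | bbaabbbb => bbabbbb => bbbbbb => bbb => ε
  | abba => abb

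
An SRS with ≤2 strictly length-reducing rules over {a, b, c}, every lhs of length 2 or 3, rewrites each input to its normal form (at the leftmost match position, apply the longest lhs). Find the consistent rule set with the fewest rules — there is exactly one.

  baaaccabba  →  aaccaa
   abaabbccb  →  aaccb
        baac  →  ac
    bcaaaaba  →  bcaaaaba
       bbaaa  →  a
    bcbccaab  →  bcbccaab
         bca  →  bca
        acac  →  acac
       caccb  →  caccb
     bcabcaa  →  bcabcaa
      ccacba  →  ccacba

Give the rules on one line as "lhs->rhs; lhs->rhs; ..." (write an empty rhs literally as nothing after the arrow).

  | baaaccabba => aaccabba => aaccaa
  | abaabbccb => aabbccb => aaccb
  | baac => ac
  | bcaaaaba

abb->a; baa->a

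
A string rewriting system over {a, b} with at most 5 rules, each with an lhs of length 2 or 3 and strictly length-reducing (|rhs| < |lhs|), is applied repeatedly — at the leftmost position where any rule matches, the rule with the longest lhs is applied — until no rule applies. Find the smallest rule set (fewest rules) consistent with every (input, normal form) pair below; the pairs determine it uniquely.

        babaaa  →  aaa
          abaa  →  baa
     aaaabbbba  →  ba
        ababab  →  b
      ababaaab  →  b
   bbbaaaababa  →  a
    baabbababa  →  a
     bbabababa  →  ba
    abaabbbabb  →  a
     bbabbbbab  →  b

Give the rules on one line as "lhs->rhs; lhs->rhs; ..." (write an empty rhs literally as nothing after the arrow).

  | babaaa => bbaaa => aaa
  | abaa => baa
  | aaaabbbba => aaabbbba => aabbbba => abbbba => bbbba => aba => ba
  | ababab => babab => bbab => ab => b

ab->b; bb->b; bba->a; bbb->a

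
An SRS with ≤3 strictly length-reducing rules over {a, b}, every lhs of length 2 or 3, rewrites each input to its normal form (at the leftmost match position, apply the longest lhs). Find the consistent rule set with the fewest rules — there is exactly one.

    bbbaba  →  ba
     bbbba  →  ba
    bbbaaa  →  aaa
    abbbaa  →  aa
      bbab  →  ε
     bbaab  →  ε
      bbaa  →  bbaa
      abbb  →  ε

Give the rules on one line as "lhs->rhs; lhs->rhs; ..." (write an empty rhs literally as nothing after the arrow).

ab->b; bbb->

  | bbbaba => aba => ba
  | bbbba => ba
  | bbbaaa => aaa
  | abbbaa => bbbaa => aa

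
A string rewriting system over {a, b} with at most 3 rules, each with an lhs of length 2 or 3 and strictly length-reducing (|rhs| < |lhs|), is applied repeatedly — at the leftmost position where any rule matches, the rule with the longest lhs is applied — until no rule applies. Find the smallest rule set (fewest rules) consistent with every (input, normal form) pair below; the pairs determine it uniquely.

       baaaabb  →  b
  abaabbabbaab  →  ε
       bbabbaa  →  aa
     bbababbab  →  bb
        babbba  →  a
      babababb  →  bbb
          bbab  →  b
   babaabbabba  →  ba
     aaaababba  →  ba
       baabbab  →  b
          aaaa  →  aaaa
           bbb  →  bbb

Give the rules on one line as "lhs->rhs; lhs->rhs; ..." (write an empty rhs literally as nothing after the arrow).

  | baaaabb => baab => b
  | abaabbabbaab => baabbabbaab => bbabbaab => abbaab => bbaab => aab => ε
  | bbabbaa => abbaa => bbaa => aa
  | bbababbab => ababbab => babbab => bbbab => bab => bb

aab->; ab->b; bba->a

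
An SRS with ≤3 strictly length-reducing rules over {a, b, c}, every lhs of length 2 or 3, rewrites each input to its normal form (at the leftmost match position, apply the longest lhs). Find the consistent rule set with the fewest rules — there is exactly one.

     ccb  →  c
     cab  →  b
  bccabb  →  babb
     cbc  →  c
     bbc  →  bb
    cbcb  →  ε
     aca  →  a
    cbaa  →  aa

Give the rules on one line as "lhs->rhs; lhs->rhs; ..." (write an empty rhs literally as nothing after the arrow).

  | ccb => c
  | cab => b
  | bccabb => bcabb => babb
  | cbc => c

bc->b; ca->; cb->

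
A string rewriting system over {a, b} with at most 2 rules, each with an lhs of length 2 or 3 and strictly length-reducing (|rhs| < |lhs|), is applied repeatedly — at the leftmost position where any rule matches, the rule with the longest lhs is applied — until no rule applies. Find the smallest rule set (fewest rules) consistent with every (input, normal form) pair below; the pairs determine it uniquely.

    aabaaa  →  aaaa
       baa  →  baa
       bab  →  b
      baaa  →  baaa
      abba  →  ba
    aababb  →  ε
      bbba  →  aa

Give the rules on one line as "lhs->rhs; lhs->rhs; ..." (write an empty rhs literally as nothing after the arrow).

ab->; bbb->a

  | aabaaa => aaaa
  | baa
  | bab => b
  | baaa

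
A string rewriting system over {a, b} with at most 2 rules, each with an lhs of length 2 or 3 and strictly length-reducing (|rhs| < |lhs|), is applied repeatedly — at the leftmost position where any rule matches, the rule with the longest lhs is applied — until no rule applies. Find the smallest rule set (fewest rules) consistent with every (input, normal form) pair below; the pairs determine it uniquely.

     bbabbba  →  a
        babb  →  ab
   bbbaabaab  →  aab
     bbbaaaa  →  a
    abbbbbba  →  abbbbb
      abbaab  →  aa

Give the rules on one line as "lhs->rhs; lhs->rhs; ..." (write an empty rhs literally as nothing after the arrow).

ba->; bab->a

  | bbabbba => babba => aba => a
  | babb => ab
  | bbbaabaab => bbabaab => baaab => aab
  | bbbaaaa => bbaaa => baa => a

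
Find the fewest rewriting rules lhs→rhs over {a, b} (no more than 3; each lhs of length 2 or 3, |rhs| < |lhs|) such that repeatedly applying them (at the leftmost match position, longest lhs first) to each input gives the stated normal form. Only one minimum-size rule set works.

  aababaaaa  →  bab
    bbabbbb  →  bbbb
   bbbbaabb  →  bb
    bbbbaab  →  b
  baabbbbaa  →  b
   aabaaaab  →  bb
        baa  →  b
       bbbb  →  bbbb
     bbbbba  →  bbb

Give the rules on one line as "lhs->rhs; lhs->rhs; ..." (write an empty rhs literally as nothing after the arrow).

aa->; bba->

  | aababaaaa => babaaaa => babaa => bab
  | bbabbbb => bbbb
  | bbbbaabb => bbabb => bb
  | bbbbaab => bbab => b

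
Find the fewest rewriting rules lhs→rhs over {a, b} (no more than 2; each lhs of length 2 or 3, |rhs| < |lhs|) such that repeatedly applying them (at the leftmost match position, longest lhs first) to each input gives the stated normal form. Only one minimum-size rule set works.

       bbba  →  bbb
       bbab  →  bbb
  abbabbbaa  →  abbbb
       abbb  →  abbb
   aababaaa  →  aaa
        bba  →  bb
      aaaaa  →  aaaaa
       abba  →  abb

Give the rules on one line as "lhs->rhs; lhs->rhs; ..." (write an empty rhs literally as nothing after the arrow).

  | bbba => bbb
  | bbab => bbb
  | abbabbbaa => abbbbbaa => abbbba => abbbb
  | abbb

ba->b; baa->a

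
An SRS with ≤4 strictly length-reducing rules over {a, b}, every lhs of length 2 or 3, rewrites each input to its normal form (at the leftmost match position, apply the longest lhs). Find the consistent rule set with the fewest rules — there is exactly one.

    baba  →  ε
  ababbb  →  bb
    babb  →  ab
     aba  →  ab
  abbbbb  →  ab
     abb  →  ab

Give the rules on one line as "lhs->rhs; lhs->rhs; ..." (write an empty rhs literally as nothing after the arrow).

aa->; abb->ab; ba->b; bab->a

  | baba => aa => ε
  | ababbb => aabb => bb
  | babb => ab
  | aba => ab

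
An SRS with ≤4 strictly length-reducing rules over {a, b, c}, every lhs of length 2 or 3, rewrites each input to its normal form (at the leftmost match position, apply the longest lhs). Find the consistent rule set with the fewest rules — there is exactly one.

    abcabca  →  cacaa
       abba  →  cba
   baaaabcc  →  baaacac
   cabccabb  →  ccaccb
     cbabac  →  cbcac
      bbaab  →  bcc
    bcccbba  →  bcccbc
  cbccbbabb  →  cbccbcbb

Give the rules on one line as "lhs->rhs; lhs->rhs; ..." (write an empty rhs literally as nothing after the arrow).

  | abcabca => caabca => cacaa
  | abba => cba
  | baaaabcc => baaacac
  | cabccabb => ccacabb => ccaccb

ab->c; abc->ca; bba->bc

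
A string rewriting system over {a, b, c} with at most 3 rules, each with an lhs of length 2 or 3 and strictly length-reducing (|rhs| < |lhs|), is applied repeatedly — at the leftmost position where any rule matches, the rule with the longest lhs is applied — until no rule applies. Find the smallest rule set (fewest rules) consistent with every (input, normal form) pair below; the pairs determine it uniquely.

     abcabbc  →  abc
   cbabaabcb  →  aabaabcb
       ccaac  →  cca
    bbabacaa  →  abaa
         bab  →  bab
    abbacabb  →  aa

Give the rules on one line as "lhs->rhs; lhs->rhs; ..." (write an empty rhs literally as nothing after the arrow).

ac->; bb->; cba->aa

  | abcabbc => abcac => abc
  | cbabaabcb => aabaabcb
  | ccaac => cca
  | bbabacaa => abacaa => abaa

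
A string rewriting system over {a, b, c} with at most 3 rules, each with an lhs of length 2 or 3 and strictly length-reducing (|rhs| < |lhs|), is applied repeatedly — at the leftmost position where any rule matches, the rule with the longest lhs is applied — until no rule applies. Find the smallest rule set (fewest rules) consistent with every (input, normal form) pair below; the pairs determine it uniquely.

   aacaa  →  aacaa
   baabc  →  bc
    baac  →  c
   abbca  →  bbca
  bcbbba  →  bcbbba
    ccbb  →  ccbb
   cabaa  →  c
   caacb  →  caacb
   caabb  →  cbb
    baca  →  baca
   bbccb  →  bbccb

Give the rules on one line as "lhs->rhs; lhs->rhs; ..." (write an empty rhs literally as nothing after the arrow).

  | aacaa
  | baabc => bc
  | baac => c
  | abbca => bbca

ab->b; baa->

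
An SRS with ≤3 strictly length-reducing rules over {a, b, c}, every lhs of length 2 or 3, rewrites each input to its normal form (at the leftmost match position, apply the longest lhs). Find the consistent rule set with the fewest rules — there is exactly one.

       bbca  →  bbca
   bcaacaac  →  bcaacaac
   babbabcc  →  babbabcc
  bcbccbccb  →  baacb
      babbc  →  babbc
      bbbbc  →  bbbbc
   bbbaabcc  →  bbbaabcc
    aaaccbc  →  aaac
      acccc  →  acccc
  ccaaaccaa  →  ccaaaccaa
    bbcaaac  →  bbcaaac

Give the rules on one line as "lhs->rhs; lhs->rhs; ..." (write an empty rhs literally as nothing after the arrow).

cbc->a; ccb->

  | bbca
  | bcaacaac
  | babbabcc
  | bcbccbccb => bacbccb => baacb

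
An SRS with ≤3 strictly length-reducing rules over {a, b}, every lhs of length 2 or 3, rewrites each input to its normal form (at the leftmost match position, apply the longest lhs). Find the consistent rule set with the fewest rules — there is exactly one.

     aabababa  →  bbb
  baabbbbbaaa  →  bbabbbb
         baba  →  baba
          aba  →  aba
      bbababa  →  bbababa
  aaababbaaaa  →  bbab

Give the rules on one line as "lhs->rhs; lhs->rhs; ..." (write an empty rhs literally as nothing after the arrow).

  | aabababa => baababa => bbaaba => bbbaa => bbb
  | baabbbbbaaa => bbabbbbaaa => bbabbbbaa => bbabbbb
  | baba
  | aba

aa->; aaa->aa; aab->ba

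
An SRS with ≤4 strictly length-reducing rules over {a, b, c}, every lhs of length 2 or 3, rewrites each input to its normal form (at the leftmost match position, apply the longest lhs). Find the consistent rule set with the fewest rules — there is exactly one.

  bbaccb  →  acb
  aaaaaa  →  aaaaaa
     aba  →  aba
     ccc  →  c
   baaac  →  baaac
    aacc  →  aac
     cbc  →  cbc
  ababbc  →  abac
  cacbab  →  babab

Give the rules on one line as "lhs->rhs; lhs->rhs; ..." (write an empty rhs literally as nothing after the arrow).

bb->; cac->ba; cc->c

  | bbaccb => accb => acb
  | aaaaaa
  | aba
  | ccc => cc => c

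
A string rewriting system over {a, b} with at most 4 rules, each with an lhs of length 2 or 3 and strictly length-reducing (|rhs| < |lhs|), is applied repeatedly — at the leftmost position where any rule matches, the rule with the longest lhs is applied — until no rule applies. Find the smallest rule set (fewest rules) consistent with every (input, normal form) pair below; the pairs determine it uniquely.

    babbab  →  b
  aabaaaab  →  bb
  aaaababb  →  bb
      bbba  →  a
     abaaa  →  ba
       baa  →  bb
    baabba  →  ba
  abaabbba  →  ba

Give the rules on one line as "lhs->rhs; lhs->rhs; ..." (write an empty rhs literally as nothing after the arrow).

  | babbab => bbbab => ab => b
  | aabaaaab => bbaaaab => bbbaab => aab => bb
  | aaaababb => baababb => bbbabb => abb => bb
  | bbba => a

aa->b; ab->b; aba->a; bbb->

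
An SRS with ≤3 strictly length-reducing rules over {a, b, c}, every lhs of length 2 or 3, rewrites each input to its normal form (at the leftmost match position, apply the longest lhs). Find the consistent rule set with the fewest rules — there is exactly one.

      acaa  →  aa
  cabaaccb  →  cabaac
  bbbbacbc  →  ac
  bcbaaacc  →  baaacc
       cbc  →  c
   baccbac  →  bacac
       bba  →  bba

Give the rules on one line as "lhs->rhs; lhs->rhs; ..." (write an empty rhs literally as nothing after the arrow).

bbb->c; caa->a; cb->

  | acaa => aa
  | cabaaccb => cabaac
  | bbbbacbc => cbacbc => acbc => ac
  | bcbaaacc => baaacc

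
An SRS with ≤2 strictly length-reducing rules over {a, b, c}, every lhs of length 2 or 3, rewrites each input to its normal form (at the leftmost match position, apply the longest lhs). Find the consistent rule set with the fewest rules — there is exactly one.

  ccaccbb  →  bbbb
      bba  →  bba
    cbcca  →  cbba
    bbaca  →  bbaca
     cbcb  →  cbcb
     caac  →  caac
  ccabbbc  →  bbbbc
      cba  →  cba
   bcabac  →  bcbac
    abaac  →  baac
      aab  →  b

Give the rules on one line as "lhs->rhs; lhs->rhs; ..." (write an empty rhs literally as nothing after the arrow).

ab->b; cc->b

  | ccaccbb => baccbb => babbb => bbbb
  | bba
  | cbcca => cbba
  | bbaca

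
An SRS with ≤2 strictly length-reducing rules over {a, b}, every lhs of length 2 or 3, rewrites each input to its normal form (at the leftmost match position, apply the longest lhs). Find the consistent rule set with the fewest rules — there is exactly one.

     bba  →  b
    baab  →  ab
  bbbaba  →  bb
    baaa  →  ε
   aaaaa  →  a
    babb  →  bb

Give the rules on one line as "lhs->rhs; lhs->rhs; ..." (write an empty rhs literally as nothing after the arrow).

  | bba => b
  | baab => ab
  | bbbaba => bbba => bb
  | baaa => aa => ε

aa->; ba->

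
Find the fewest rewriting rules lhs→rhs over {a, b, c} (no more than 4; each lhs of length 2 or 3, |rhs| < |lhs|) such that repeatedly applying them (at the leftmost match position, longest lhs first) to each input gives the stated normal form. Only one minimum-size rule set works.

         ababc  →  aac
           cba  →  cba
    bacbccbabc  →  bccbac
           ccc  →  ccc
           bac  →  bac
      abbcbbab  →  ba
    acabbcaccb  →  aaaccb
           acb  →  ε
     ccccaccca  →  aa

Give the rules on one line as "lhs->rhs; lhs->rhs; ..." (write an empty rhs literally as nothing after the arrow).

  | ababc => aabc => aac
  | cba
  | bacbccbabc => bccbabc => bccbac
  | ccc

ab->a; acb->; ca->a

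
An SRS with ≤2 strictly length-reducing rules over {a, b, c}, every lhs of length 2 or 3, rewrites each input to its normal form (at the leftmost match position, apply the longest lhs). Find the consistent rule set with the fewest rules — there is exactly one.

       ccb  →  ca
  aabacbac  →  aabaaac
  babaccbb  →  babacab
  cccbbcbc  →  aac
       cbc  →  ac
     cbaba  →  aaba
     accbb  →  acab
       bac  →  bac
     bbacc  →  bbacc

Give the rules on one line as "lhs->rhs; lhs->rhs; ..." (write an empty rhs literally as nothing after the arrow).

  | ccb => ca
  | aabacbac => aabaaac
  | babaccbb => babacab
  | cccbbcbc => ccabcbc => cbcbc => acbc => aac

cb->a; cca->c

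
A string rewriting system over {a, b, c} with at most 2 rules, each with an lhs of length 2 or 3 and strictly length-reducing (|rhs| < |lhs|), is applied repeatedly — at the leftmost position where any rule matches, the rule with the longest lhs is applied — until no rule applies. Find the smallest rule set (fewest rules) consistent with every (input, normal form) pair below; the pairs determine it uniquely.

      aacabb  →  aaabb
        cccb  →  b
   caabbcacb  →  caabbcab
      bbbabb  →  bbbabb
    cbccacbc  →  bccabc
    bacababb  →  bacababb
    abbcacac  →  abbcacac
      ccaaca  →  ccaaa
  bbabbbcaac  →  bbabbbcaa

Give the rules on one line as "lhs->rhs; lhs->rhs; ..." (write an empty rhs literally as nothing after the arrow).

aac->aa; cb->b

  | aacabb => aaabb
  | cccb => ccb => cb => b
  | caabbcacb => caabbcab
  | bbbabb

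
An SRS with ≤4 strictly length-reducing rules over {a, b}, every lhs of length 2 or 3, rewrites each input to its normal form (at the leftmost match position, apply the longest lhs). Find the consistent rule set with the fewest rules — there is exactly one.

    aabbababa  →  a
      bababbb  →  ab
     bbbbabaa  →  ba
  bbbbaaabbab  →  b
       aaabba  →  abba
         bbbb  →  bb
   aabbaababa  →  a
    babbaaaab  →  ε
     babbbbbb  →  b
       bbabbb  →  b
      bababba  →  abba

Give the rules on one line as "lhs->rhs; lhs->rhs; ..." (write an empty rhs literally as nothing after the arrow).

  | aabbababa => abbababa => ababa => aa => a
  | bababbb => abbb => ab
  | bbbbabaa => bbabaa => baa => ba
  | bbbbaaabbab => bbaaabbab => bbaabbab => bbabbab => bbab => b

aa->a; bab->; bbb->b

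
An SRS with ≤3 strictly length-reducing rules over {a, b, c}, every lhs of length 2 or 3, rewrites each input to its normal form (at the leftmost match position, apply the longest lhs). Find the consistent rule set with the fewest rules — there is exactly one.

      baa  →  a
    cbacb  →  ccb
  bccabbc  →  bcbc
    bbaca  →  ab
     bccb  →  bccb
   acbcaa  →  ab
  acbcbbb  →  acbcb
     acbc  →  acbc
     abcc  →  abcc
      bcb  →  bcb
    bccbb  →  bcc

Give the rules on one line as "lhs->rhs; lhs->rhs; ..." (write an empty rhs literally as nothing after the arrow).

ba->; bb->; ca->b

  | baa => a
  | cbacb => ccb
  | bccabbc => bcbbbc => bcbc
  | bbaca => aca => ab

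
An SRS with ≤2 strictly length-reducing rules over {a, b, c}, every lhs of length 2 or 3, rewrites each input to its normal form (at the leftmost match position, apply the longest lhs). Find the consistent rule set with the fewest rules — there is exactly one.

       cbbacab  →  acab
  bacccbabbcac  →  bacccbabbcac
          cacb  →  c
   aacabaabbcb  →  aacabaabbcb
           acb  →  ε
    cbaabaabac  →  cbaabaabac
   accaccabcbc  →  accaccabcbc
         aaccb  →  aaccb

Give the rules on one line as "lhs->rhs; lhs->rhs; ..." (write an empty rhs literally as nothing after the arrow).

  | cbbacab => acab
  | bacccbabbcac
  | cacb => c
  | aacabaabbcb

acb->; cbb->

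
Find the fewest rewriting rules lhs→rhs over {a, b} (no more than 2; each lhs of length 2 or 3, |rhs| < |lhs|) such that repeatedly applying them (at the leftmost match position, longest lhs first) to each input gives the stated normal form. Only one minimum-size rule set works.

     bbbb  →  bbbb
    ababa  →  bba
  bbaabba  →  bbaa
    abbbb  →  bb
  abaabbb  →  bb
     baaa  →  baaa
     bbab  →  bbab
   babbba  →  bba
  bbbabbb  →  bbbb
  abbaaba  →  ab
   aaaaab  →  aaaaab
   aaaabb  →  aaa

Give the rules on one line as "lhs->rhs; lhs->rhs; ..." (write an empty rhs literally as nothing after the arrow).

  | bbbb
  | ababa => bba
  | bbaabba => bbaa
  | abbbb => bb

aba->b; abb->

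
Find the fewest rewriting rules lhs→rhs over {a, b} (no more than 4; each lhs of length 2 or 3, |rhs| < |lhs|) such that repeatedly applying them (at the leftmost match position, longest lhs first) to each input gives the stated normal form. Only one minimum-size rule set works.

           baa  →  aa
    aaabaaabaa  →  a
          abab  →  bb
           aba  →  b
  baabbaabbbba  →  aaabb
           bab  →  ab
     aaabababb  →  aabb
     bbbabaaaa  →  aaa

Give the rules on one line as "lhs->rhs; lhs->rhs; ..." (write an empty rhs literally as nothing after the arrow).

aba->b; ba->a; bba->

  | baa => aa
  | aaabaaabaa => aabaabaa => ababaa => bbaa => a
  | abab => bb
  | aba => b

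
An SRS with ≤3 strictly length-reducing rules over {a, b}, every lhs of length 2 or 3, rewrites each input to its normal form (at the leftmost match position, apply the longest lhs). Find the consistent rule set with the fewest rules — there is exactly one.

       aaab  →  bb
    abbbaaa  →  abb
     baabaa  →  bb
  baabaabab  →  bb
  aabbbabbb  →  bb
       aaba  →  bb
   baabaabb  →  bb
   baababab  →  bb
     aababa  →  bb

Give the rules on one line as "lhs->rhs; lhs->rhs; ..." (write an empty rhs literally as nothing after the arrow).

  | aaab => bab => bb
  | abbbaaa => abbaaa => abbaa => abba => abb
  | baabaa => babaa => bbaa => bba => bb
  | baabaabab => babaabab => bbaabab => bbabab => bbbab => bbab => bbb => bb

aa->b; ba->b; bbb->bb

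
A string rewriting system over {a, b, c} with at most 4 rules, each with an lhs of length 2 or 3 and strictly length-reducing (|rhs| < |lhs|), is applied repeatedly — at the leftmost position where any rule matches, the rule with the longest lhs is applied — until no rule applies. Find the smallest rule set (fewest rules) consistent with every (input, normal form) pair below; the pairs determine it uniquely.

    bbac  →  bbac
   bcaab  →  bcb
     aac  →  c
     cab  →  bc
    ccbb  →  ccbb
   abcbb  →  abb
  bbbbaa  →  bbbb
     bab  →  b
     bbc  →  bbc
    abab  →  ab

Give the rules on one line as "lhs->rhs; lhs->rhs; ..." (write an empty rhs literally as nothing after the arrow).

aa->; abc->a; bab->b; cab->bc

  | bbac
  | bcaab => bcb
  | aac => c
  | cab => bc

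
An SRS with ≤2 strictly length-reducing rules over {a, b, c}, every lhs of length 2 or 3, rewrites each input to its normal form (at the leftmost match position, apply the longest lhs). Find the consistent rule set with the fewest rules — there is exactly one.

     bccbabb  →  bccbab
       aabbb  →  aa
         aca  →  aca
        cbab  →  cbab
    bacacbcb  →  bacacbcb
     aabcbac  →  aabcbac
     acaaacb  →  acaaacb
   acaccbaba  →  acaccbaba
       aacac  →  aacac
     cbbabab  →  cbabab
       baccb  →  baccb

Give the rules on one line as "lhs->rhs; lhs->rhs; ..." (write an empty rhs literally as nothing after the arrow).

bb->b; bbb->

  | bccbabb => bccbab
  | aabbb => aa
  | aca
  | cbab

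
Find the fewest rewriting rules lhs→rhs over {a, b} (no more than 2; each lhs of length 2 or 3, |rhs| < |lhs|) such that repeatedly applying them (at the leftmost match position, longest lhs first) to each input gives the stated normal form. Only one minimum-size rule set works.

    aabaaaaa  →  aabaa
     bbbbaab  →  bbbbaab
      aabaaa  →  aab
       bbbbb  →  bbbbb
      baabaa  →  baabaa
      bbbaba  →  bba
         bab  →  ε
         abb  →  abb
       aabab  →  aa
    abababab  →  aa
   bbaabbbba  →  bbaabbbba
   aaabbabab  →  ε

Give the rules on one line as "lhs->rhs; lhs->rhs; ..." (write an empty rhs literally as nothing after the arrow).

  | aabaaaaa => aabaa
  | bbbbaab
  | aabaaa => aab
  | bbbbb

aaa->; bab->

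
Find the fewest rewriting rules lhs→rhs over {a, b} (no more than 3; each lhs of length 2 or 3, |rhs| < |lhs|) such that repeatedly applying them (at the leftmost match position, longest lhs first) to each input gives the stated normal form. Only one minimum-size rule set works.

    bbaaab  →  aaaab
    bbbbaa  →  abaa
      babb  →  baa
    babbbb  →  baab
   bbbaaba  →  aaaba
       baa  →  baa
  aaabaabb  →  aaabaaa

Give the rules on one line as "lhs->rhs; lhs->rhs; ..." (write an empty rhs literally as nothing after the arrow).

  | bbaaab => aaaab
  | bbbbaa => abaa
  | babb => baa
  | babbbb => baab

bb->a; bbb->a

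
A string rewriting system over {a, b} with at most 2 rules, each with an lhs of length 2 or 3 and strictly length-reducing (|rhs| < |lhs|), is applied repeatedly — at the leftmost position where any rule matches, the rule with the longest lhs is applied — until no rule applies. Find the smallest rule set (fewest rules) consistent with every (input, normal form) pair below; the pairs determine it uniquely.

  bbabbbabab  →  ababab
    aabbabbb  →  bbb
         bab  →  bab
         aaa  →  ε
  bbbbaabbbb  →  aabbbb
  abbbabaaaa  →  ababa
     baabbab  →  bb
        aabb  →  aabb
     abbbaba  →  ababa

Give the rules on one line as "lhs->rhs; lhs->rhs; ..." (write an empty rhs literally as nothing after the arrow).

  | bbabbbabab => abbbabab => ababab
  | aabbabbb => aaabbb => bbb
  | bab
  | aaa => ε

aaa->; bba->a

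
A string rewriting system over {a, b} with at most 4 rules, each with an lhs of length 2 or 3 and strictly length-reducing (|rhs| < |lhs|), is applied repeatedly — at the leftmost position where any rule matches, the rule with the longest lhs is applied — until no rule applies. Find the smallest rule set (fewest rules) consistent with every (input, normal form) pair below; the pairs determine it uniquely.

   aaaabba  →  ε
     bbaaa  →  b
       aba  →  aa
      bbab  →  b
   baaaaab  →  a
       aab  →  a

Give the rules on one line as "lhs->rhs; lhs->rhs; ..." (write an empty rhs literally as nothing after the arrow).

aaa->b; ab->; aba->aa; bba->ab

  | aaaabba => babba => bba => ab => ε
  | bbaaa => abaa => aaa => b
  | aba => aa
  | bbab => abb => b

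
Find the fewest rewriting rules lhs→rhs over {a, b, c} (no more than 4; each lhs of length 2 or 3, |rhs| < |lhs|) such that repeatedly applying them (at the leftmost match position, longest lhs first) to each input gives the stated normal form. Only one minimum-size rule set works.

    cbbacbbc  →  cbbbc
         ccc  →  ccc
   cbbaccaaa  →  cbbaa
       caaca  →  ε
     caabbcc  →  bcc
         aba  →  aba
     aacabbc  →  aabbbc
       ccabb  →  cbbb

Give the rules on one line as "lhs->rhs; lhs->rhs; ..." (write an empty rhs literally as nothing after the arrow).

  | cbbacbbc => cbbbc
  | ccc
  | cbbaccaaa => cbbacbaa => cbbaa
  | caaca => baca => bab => ε

acb->; bab->; ca->b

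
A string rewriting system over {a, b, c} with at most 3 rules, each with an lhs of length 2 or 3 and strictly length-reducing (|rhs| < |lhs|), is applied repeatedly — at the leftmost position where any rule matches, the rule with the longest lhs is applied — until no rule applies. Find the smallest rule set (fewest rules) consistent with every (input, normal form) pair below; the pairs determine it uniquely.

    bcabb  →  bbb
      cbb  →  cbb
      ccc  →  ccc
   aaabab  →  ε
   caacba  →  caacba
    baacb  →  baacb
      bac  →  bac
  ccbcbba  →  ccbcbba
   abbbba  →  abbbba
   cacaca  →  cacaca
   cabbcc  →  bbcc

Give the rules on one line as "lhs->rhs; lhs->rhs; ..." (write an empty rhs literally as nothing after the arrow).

aab->; cab->b

  | bcabb => bbb
  | cbb
  | ccc
  | aaabab => aab => ε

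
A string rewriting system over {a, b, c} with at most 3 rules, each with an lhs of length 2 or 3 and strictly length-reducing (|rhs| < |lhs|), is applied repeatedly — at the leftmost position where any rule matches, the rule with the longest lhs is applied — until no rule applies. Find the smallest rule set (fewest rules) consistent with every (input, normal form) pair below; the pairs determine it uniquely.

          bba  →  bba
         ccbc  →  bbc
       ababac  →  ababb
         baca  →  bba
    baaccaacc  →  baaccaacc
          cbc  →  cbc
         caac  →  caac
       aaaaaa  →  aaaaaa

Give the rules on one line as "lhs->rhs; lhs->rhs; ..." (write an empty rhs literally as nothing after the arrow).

  | bba
  | ccbc => bbc
  | ababac => ababb
  | baca => bba

bac->bb; ccb->bb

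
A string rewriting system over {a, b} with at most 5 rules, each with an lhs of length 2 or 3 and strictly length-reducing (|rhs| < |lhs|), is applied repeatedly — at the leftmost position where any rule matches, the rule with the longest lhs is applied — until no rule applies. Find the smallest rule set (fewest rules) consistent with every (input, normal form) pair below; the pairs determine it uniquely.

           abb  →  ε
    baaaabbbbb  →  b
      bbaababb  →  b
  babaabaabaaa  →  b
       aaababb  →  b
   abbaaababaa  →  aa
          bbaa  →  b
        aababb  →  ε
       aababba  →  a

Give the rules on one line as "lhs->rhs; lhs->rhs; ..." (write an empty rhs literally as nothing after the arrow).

aab->; abb->; ba->b; bb->b

  | abb => ε
  | baaaabbbbb => baaabbbbb => baabbbbb => babbbbb => bbbbbb => bbbbb => bbbb => bbb => bb => b
  | bbaababb => baababb => bababb => bbabb => babb => bbb => bb => b
  | babaabaabaaa => bbaabaabaaa => baabaabaaa => babaabaaa => bbaabaaa => baabaaa => babaaa => bbaaa => baaa => baa => ba => b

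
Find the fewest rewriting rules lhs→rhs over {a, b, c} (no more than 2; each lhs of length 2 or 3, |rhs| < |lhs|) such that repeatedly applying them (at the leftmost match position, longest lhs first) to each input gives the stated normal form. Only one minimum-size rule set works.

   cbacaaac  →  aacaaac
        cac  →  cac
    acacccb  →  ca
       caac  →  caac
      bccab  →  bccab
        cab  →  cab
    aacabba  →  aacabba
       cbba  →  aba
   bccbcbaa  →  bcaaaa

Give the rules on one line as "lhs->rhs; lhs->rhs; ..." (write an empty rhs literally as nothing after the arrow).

  | cbacaaac => aacaaac
  | cac
  | acacccb => acccb => ccb => ca
  | caac

acc->c; cb->a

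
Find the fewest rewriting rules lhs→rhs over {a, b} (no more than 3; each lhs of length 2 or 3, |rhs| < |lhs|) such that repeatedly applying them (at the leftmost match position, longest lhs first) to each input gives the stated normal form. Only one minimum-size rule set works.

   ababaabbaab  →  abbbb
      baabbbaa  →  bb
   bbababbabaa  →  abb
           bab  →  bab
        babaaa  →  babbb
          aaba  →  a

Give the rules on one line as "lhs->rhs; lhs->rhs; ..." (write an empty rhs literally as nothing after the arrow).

  | ababaabbaab => ababbbbaab => ababbaab => abaaab => abbbb
  | baabbbaa => bbbbbaa => bbbaa => baa => bb
  | bbababbabaa => ababbabaa => abaabaa => abbbaa => abaa => abb
  | bab

aa->b; aaa->bb; bba->a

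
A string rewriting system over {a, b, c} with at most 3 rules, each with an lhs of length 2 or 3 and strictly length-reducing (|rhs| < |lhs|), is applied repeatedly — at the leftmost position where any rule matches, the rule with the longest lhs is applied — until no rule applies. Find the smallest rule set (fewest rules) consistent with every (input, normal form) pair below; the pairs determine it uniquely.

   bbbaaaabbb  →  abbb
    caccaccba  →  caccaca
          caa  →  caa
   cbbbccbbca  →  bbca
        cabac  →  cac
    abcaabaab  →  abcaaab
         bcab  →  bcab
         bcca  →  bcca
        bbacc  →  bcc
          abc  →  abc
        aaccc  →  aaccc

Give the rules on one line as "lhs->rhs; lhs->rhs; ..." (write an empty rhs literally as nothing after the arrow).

  | bbbaaaabbb => bbaaabbb => baabbb => abbb
  | caccaccba => caccaca
  | caa
  | cbbbccbbca => bbccbbca => bbcbca => bbca

ba->; cb->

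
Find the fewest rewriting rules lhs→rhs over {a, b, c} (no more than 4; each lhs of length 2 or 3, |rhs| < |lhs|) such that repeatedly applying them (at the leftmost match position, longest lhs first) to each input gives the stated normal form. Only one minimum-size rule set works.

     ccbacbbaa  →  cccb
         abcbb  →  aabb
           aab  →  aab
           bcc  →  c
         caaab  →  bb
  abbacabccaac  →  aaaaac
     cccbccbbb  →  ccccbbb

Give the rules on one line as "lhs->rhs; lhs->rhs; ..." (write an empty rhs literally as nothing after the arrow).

abc->aa; ba->c; bc->; ca->b

  | ccbacbbaa => ccccbbaa => ccccbca => cccca => cccb
  | abcbb => aabb
  | aab
  | bcc => c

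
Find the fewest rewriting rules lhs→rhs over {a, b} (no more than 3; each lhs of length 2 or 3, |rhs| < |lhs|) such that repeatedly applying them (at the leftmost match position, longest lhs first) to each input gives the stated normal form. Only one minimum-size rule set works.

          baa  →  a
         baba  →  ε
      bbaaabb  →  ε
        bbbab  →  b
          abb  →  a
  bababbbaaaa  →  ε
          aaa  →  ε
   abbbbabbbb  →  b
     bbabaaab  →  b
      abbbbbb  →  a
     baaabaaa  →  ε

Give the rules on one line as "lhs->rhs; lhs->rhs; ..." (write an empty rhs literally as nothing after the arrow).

  | baa => a
  | baba => ba => ε
  | bbaaabb => aaabb => babb => bb => ε
  | bbbab => bab => b

aa->b; ba->; bb->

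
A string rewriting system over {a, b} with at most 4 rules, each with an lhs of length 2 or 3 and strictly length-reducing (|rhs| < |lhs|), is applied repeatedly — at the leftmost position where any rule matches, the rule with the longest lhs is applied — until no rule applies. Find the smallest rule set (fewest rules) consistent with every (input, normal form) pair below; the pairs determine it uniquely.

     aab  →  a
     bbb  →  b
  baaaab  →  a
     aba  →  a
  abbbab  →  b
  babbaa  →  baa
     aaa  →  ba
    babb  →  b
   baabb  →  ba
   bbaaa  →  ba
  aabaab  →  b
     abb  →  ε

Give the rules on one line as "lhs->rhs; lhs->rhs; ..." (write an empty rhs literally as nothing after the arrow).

aaa->ba; ab->; abb->; bb->

  | aab => a
  | bbb => b
  | baaaab => bbaab => aab => a
  | aba => a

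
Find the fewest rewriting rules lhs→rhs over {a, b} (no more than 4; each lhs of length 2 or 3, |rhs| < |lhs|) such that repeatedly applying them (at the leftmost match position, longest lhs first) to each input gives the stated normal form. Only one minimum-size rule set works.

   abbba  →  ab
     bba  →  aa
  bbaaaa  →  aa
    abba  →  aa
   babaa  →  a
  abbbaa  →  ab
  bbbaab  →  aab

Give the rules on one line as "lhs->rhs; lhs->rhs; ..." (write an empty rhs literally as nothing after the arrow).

  | abbba => abaa => aba => ab
  | bba => aa
  | bbaaaa => aaaaa => aaaa => aaa => aa
  | abba => aaa => aa

aaa->aa; aba->ab; ba->; bba->aa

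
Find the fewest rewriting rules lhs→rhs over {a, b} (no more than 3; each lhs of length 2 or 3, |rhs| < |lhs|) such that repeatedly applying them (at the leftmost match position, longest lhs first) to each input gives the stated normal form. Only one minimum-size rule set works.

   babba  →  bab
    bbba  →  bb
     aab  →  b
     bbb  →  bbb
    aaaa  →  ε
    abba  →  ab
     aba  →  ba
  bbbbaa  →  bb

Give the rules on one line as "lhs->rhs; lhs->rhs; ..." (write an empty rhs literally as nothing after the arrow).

  | babba => bab
  | bbba => bb
  | aab => b
  | bbb

aa->; aba->ba; bba->b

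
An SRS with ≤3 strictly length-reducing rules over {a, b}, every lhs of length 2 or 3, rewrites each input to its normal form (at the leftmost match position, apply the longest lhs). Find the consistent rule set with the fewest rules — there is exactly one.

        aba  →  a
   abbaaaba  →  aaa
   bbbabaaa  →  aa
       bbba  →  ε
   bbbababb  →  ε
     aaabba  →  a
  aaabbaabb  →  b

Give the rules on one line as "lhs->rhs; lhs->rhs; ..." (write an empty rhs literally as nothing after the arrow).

  | aba => a
  | abbaaaba => aaaaba => aaa
  | bbbabaaa => babaaa => baaa => aa
  | bbba => ba => ε

aab->; ba->; bb->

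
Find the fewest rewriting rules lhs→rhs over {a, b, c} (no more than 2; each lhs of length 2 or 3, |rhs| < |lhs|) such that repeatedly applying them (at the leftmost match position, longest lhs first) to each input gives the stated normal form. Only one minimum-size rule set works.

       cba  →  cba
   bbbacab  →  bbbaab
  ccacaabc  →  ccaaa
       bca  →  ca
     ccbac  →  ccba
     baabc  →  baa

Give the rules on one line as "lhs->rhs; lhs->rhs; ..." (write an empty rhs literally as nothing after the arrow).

  | cba
  | bbbacab => bbbaab
  | ccacaabc => ccaaabc => ccaaac => ccaaa
  | bca => ca

ac->a; bc->c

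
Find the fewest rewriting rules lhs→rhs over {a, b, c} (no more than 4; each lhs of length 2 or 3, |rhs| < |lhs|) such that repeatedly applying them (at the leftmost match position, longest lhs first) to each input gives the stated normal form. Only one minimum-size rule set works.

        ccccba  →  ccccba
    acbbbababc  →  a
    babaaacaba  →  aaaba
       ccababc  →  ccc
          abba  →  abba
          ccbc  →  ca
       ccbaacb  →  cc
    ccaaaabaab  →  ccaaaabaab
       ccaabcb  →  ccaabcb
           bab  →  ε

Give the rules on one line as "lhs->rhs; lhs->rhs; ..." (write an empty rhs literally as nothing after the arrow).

  | ccccba
  | acbbbababc => cbbbababc => cbbabc => cbc => a
  | babaaacaba => aaacaba => aaaba
  | ccababc => ccac => ccc

aac->a; ac->c; bab->; cbc->a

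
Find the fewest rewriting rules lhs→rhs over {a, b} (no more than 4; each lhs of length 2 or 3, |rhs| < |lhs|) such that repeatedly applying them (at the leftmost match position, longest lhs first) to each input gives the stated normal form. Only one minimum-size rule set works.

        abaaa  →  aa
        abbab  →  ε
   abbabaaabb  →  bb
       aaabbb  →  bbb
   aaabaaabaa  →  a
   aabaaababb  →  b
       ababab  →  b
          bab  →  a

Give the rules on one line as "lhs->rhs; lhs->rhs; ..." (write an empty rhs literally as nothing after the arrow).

ab->b; ba->; bab->a

  | abaaa => baaa => aa
  | abbab => bbab => ba => ε
  | abbabaaabb => bbabaaabb => baaaabb => aaabb => aabb => abb => bb
  | aaabbb => aabbb => abbb => bbb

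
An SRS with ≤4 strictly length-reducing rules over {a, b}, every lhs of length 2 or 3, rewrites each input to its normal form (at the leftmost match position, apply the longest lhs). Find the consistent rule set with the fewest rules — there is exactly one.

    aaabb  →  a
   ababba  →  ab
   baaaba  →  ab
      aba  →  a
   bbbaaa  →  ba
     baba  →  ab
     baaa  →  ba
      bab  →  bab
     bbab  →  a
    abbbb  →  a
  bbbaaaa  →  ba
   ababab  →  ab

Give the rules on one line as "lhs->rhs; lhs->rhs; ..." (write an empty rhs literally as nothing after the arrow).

aa->a; aba->bb; bb->a; bba->b

  | aaabb => aabb => abb => aa => a
  | ababba => bbbba => abba => ab
  | baaaba => baaba => baba => bbb => ab
  | aba => bb => a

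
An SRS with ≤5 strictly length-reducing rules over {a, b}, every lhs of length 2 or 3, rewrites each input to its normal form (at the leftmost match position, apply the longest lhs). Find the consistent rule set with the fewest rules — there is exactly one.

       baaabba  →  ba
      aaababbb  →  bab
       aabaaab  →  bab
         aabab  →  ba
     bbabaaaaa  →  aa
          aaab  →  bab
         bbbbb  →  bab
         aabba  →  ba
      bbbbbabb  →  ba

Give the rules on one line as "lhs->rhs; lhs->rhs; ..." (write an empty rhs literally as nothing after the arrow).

  | baaabba => bbabba => aabba => abaa => ba
  | aaababbb => bababbb => bbbbb => abbb => bab
  | aabaaab => abaab => bab
  | aabab => abb => ba

aaa->ba; aba->b; abb->ba; bb->a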